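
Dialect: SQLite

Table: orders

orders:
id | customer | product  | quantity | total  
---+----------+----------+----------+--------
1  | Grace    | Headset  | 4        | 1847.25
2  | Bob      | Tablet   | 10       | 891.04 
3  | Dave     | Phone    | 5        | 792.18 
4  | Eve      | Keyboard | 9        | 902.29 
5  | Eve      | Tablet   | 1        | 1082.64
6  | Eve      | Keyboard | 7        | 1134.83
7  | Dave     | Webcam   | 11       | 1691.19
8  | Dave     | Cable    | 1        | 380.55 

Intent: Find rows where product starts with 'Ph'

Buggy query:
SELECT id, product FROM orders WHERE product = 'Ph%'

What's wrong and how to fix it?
Bug: Wildcards only work with LIKE; '=' treats '%' as a literal character

Fix: Replace '=' with LIKE so 'Ph%' is treated as a pattern

Corrected query:
SELECT id, product FROM orders WHERE product LIKE 'Ph%'

Result:
id | product
---+--------
3  | Phone  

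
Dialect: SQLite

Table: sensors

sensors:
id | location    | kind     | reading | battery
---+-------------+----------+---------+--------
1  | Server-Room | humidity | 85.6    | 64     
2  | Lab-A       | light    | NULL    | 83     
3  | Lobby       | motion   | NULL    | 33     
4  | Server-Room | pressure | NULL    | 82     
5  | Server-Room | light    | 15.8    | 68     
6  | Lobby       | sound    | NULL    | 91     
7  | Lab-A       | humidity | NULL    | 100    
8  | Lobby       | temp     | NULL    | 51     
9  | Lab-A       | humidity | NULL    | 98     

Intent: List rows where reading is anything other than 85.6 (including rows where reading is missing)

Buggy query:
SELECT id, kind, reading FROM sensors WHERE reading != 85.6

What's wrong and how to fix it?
Bug: 'reading != 85.6' is unknown when reading is NULL, so NULL rows are silently excluded

Fix: Handle NULL separately with IS NULL alongside the inequality

Corrected query:
SELECT id, kind, reading FROM sensors WHERE reading != 85.6 OR reading IS NULL

Result:
id | kind     | reading
---+----------+--------
2  | light    | NULL   
3  | motion   | NULL   
4  | pressure | NULL   
5  | light    | 15.8   
6  | sound    | NULL   
7  | humidity | NULL   
8  | temp     | NULL   
9  | humidity | NULL   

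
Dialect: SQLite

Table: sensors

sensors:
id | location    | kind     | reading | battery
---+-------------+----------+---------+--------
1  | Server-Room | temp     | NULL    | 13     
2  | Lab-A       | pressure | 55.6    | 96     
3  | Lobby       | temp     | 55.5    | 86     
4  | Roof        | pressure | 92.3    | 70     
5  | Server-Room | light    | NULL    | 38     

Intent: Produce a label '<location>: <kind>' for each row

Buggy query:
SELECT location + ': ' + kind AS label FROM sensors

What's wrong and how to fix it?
Bug: SQLite uses || for string concatenation; + coerces text to numbers (yielding 0)

Fix: Replace + with || to concatenate text

Corrected query:
SELECT location || ': ' || kind AS label FROM sensors

Result:
label             
------------------
Server-Room: temp 
Lab-A: pressure   
Lobby: temp       
Roof: pressure    
Server-Room: light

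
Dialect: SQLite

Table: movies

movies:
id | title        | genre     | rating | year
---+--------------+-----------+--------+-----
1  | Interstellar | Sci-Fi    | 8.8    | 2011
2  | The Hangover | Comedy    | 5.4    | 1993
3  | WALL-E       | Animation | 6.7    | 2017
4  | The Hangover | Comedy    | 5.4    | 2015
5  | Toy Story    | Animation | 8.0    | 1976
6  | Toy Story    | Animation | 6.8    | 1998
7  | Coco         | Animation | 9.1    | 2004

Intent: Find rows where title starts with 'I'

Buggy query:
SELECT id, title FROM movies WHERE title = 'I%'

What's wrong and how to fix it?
Bug: '=' compares the literal string including the % character; pattern matching needs LIKE

Fix: Use LIKE for wildcard pattern matching

Corrected query:
SELECT id, title FROM movies WHERE title LIKE 'I%'

Result:
id | title       
---+-------------
1  | Interstellar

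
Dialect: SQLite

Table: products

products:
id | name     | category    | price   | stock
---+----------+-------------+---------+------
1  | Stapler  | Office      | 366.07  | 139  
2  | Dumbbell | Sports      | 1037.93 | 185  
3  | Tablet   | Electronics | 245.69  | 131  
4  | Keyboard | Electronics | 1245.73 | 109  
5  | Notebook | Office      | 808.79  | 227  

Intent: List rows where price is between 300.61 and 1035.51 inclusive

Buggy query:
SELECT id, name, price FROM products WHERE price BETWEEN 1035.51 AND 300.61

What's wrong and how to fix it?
Bug: BETWEEN expects the lower bound first; with 1035.51 AND 300.61 the range is empty

Fix: Write BETWEEN 300.61 AND 1035.51

Corrected query:
SELECT id, name, price FROM products WHERE price BETWEEN 300.61 AND 1035.51

Result:
id | name     | price 
---+----------+-------
1  | Stapler  | 366.07
5  | Notebook | 808.79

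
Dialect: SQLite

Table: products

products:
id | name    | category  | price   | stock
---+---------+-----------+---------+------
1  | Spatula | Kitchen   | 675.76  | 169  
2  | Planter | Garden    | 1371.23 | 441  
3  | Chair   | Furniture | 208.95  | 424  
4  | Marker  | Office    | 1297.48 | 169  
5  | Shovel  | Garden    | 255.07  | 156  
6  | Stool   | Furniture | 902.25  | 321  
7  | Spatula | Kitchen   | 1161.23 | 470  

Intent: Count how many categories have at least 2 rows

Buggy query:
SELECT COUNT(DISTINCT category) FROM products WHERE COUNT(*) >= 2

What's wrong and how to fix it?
Bug: WHERE filters individual rows, not groups, so a group-level COUNT is invalid there

Fix: Use a subquery that GROUPs and filters with HAVING, then count its rows

Corrected query:
SELECT COUNT(*) FROM (SELECT category FROM products GROUP BY category HAVING COUNT(*) >= 2)

Result:
COUNT(*)
--------
3       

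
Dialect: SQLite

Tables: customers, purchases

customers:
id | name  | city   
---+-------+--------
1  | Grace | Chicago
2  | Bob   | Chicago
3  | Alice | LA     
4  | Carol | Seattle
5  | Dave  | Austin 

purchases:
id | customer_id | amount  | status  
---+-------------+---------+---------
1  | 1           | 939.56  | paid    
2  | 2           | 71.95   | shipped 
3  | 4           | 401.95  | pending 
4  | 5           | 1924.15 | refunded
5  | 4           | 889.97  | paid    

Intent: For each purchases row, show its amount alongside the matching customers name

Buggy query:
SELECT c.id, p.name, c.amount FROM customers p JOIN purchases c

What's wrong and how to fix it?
Bug: Missing join condition: each purchases row is matched to all customers rows instead of just its own

Fix: Add ON c.customer_id = p.id to the JOIN

Corrected query:
SELECT c.id, p.name, c.amount FROM customers p JOIN purchases c ON c.customer_id = p.id

Result:
id | name  | amount 
---+-------+--------
1  | Grace | 939.56 
2  | Bob   | 71.95  
3  | Carol | 401.95 
4  | Dave  | 1924.15
5  | Carol | 889.97 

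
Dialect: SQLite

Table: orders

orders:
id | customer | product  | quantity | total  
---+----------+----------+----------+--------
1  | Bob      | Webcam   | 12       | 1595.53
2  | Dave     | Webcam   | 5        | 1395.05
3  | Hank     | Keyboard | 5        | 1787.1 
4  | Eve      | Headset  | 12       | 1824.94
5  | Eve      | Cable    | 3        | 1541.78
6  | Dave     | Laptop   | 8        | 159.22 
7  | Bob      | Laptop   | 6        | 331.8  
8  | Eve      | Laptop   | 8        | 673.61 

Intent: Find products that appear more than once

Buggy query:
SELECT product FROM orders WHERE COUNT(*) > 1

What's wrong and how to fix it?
Bug: WHERE can't reference COUNT(*); aggregates are computed after WHERE

Fix: Group first, then use HAVING for the count condition

Corrected query:
SELECT product FROM orders GROUP BY product HAVING COUNT(*) > 1

Result:
product
-------
Laptop 
Webcam 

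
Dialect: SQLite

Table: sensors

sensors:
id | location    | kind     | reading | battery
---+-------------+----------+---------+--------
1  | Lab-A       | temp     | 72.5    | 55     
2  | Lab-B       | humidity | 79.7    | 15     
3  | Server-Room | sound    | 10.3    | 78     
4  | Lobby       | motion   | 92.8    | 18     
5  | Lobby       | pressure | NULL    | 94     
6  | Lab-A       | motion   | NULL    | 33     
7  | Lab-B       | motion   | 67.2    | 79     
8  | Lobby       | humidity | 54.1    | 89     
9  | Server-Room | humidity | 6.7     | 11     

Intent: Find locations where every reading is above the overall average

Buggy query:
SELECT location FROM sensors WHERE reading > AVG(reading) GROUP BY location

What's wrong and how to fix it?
Bug: AVG() is an aggregate; it can't sit directly in WHERE

Fix: Use a subquery for AVG and a HAVING MIN(...) filter so the condition holds for every row in the group

Corrected query:
SELECT location FROM sensors GROUP BY location HAVING MIN(reading) > (SELECT AVG(reading) FROM sensors)

Result:
location
--------
Lab-A   
Lab-B   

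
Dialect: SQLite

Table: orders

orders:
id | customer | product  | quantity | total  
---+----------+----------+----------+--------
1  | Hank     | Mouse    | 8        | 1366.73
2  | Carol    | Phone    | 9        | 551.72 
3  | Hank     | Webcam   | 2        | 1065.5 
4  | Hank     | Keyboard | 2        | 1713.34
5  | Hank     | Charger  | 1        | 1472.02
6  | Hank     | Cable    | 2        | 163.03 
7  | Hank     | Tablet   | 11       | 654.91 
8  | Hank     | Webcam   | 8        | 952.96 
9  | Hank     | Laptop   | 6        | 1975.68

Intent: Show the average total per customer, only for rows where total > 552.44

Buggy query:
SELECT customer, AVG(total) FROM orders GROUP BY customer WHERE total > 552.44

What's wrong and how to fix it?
Bug: Row-level WHERE must come before GROUP BY in the clause order

Fix: Place WHERE between FROM and GROUP BY

Corrected query:
SELECT customer, AVG(total) FROM orders WHERE total > 552.44 GROUP BY customer

Result:
customer | AVG(total) 
---------+------------
Hank     | 1314.448571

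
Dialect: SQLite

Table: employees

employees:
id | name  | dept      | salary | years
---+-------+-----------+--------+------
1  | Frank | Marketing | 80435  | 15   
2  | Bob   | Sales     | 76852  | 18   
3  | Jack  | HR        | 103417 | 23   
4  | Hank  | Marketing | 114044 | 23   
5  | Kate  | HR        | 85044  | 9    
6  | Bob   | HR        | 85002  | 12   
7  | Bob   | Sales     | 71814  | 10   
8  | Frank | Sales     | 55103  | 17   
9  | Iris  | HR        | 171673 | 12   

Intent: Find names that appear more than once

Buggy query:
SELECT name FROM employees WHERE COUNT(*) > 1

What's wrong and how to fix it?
Bug: COUNT(*) is an aggregate and cannot be used in WHERE

Fix: Group first, then use HAVING for the count condition

Corrected query:
SELECT name FROM employees GROUP BY name HAVING COUNT(*) > 1

Result:
name 
-----
Bob  
Frank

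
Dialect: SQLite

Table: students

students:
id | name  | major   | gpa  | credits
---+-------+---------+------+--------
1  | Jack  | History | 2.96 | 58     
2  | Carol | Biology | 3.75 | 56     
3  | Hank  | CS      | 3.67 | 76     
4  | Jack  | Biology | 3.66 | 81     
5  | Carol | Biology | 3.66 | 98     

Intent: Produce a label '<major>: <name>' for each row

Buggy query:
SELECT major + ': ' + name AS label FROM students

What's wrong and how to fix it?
Bug: '+' is numeric addition; on text columns SQLite converts them to 0 instead of concatenating

Fix: Replace + with || to concatenate text

Corrected query:
SELECT major || ': ' || name AS label FROM students

Result:
label         
--------------
History: Jack 
Biology: Carol
CS: Hank      
Biology: Jack 
Biology: Carol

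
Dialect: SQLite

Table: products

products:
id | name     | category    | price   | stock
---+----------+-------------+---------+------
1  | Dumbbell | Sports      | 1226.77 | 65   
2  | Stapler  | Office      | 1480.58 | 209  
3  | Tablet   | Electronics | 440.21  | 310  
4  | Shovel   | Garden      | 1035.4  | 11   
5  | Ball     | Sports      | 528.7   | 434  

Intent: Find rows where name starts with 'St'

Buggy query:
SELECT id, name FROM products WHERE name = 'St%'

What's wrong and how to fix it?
Bug: Wildcards only work with LIKE; '=' treats '%' as a literal character

Fix: Use LIKE for wildcard pattern matching

Corrected query:
SELECT id, name FROM products WHERE name LIKE 'St%'

Result:
id | name   
---+--------
2  | Stapler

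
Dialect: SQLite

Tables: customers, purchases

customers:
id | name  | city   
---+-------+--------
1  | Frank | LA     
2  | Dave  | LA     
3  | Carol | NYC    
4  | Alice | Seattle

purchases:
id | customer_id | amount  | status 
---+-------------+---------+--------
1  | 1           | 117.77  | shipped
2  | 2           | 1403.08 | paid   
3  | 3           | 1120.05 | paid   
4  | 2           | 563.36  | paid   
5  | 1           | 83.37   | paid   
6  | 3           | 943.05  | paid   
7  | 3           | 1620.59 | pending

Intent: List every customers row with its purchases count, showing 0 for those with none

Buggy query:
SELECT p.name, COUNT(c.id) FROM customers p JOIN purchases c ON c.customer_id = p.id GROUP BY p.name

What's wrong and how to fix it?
Bug: An inner join excludes parents with zero children

Fix: Use LEFT JOIN so parents without children still appear (COUNT(c.id) gives 0)

Corrected query:
SELECT p.name, COUNT(c.id) FROM customers p LEFT JOIN purchases c ON c.customer_id = p.id GROUP BY p.name

Result:
name  | COUNT(c.id)
------+------------
Alice | 0          
Carol | 3          
Dave  | 2          
Frank | 2          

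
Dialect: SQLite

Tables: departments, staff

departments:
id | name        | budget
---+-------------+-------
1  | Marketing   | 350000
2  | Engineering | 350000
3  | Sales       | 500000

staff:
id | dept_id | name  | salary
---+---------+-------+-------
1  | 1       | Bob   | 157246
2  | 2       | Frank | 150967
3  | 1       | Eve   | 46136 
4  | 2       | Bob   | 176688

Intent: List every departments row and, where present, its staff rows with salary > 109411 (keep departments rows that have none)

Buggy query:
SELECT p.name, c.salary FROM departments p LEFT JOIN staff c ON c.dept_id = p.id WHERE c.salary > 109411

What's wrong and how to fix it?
Bug: A WHERE condition on the right-hand table after LEFT JOIN drops unmatched parents

Fix: Put 'c.salary > 109411' in the JOIN's ON clause instead of WHERE

Corrected query:
SELECT p.name, c.salary FROM departments p LEFT JOIN staff c ON c.dept_id = p.id AND c.salary > 109411

Result:
name        | salary
------------+-------
Marketing   | 157246
Engineering | 150967
Engineering | 176688
Sales       | NULL  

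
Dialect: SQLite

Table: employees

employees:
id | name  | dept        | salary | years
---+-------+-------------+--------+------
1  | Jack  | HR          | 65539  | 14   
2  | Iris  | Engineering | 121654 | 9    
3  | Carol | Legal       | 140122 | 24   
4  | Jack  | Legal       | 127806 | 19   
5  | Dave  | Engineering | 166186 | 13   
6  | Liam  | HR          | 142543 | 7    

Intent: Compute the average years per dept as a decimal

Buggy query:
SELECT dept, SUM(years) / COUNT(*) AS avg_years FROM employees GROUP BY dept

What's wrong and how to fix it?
Bug: SUM(years) and COUNT(*) are both integers; the division truncates the fractional part

Fix: Multiply by 1.0 (or CAST to REAL) to force floating-point division

Corrected query:
SELECT dept, SUM(years) * 1.0 / COUNT(*) AS avg_years FROM employees GROUP BY dept

Result:
dept        | avg_years
------------+----------
Engineering | 11       
HR          | 10.5     
Legal       | 21.5     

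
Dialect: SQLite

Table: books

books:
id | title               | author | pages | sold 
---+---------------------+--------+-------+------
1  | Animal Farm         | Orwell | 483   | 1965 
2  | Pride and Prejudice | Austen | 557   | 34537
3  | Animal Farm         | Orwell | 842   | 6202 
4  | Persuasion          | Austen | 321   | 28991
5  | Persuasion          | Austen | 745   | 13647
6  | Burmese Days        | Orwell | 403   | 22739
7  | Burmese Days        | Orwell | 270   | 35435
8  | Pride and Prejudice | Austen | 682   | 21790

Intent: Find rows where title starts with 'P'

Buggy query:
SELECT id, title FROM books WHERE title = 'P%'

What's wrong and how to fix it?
Bug: Wildcards only work with LIKE; '=' treats '%' as a literal character

Fix: Replace '=' with LIKE so 'P%' is treated as a pattern

Corrected query:
SELECT id, title FROM books WHERE title LIKE 'P%'

Result:
id | title              
---+--------------------
2  | Pride and Prejudice
4  | Persuasion         
5  | Persuasion         
8  | Pride and Prejudice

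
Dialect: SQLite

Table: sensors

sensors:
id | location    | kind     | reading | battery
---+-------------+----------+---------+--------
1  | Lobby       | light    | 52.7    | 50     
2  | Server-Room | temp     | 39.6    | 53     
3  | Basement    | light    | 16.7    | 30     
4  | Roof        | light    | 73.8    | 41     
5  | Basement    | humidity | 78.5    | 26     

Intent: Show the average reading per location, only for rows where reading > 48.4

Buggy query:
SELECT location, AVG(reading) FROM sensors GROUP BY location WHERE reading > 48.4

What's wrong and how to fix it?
Bug: Row-level WHERE must come before GROUP BY in the clause order

Fix: Move the WHERE clause before GROUP BY

Corrected query:
SELECT location, AVG(reading) FROM sensors WHERE reading > 48.4 GROUP BY location

Result:
location | AVG(reading)
---------+-------------
Basement | 78.5        
Lobby    | 52.7        
Roof     | 73.8        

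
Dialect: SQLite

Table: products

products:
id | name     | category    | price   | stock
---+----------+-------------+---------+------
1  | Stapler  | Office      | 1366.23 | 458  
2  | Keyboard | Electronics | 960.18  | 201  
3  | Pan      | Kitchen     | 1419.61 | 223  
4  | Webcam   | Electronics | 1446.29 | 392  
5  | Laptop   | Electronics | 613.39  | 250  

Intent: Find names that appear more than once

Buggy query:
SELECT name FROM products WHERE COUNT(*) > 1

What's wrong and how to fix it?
Bug: WHERE can't reference COUNT(*); aggregates are computed after WHERE

Fix: Group first, then use HAVING for the count condition

Corrected query:
SELECT name FROM products GROUP BY name HAVING COUNT(*) > 1

Result:
(no rows)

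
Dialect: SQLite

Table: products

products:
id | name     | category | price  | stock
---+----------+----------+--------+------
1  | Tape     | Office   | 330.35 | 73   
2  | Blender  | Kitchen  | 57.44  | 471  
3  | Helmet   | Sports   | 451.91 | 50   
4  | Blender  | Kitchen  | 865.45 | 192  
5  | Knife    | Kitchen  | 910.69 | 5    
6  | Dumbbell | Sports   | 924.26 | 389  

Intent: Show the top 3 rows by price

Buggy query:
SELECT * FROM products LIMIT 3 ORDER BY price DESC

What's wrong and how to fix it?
Bug: LIMIT must come after ORDER BY

Fix: Swap the clauses: ORDER BY first, then LIMIT

Corrected query:
SELECT * FROM products ORDER BY price DESC LIMIT 3

Result:
id | name     | category | price  | stock
---+----------+----------+--------+------
6  | Dumbbell | Sports   | 924.26 | 389  
5  | Knife    | Kitchen  | 910.69 | 5    
4  | Blender  | Kitchen  | 865.45 | 192  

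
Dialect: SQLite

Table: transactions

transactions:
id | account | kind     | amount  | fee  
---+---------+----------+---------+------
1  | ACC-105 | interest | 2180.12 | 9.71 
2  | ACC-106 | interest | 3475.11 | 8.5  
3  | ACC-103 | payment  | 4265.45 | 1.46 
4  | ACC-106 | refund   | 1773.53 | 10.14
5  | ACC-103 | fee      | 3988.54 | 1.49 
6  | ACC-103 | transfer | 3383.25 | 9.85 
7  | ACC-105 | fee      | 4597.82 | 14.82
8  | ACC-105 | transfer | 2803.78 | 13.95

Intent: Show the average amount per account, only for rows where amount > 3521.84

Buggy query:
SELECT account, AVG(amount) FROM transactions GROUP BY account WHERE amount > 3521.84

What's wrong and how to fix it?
Bug: Row-level WHERE must come before GROUP BY in the clause order

Fix: Place WHERE between FROM and GROUP BY

Corrected query:
SELECT account, AVG(amount) FROM transactions WHERE amount > 3521.84 GROUP BY account

Result:
account | AVG(amount)
--------+------------
ACC-103 | 4126.995   
ACC-105 | 4597.82    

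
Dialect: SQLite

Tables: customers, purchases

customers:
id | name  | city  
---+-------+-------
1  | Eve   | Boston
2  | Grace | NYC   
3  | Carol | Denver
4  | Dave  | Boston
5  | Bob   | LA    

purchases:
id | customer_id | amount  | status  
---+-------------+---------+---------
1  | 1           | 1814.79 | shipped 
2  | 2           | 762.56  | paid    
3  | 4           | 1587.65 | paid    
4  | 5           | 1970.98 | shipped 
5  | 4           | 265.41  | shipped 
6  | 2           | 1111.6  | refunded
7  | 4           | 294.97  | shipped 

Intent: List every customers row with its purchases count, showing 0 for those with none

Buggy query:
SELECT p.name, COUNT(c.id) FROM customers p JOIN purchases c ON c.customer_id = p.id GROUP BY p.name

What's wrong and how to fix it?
Bug: An inner join excludes parents with zero children

Fix: Switch to LEFT JOIN to retain unmatched parent rows

Corrected query:
SELECT p.name, COUNT(c.id) FROM customers p LEFT JOIN purchases c ON c.customer_id = p.id GROUP BY p.name

Result:
name  | COUNT(c.id)
------+------------
Bob   | 1          
Carol | 0          
Dave  | 3          
Eve   | 1          
Grace | 2          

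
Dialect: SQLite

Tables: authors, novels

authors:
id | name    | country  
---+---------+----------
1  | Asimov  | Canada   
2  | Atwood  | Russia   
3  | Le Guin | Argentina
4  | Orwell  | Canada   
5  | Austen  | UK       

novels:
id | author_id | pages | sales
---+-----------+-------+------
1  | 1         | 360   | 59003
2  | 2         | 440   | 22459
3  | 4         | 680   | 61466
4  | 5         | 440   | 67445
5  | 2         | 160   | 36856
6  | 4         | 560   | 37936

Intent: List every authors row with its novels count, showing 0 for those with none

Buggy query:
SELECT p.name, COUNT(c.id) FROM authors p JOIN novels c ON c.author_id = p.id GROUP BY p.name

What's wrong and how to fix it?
Bug: INNER JOIN drops authors rows that have no matching novels rows

Fix: Switch to LEFT JOIN to retain unmatched parent rows

Corrected query:
SELECT p.name, COUNT(c.id) FROM authors p LEFT JOIN novels c ON c.author_id = p.id GROUP BY p.name

Result:
name    | COUNT(c.id)
--------+------------
Asimov  | 1          
Atwood  | 2          
Austen  | 1          
Le Guin | 0          
Orwell  | 2          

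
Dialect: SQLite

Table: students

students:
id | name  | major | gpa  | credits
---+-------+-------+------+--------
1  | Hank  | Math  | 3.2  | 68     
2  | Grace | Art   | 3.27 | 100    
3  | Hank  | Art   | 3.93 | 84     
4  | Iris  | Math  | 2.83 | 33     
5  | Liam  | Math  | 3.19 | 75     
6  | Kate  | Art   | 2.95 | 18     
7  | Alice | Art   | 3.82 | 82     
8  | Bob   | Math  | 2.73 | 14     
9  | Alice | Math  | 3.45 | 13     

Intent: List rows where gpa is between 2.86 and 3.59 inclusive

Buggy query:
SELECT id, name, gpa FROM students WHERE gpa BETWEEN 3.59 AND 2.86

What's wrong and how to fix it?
Bug: BETWEEN expects the lower bound first; with 3.59 AND 2.86 the range is empty

Fix: Write BETWEEN 2.86 AND 3.59

Corrected query:
SELECT id, name, gpa FROM students WHERE gpa BETWEEN 2.86 AND 3.59

Result:
id | name  | gpa 
---+-------+-----
1  | Hank  | 3.2 
2  | Grace | 3.27
5  | Liam  | 3.19
6  | Kate  | 2.95
9  | Alice | 3.45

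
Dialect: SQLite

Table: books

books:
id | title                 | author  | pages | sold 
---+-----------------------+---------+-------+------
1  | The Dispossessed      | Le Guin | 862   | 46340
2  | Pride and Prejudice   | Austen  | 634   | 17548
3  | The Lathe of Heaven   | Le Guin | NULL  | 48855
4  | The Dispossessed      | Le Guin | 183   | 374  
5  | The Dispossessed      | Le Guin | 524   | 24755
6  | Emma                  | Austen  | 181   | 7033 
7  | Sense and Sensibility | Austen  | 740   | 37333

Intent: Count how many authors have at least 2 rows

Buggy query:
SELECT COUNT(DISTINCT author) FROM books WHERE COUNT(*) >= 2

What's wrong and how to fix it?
Bug: COUNT(*) cannot appear in WHERE; the per-group count doesn't exist yet

Fix: Use a subquery that GROUPs and filters with HAVING, then count its rows

Corrected query:
SELECT COUNT(*) FROM (SELECT author FROM books GROUP BY author HAVING COUNT(*) >= 2)

Result:
COUNT(*)
--------
2       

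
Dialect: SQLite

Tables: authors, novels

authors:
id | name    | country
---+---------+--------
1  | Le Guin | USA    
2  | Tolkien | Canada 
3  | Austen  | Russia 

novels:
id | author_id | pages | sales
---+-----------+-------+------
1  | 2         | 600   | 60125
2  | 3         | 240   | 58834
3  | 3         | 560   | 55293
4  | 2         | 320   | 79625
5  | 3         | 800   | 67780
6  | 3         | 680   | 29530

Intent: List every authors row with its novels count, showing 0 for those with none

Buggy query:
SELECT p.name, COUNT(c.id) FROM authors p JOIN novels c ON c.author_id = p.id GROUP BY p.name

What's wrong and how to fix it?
Bug: An inner join excludes parents with zero children

Fix: Use LEFT JOIN so parents without children still appear (COUNT(c.id) gives 0)

Corrected query:
SELECT p.name, COUNT(c.id) FROM authors p LEFT JOIN novels c ON c.author_id = p.id GROUP BY p.name

Result:
name    | COUNT(c.id)
--------+------------
Austen  | 4          
Le Guin | 0          
Tolkien | 2          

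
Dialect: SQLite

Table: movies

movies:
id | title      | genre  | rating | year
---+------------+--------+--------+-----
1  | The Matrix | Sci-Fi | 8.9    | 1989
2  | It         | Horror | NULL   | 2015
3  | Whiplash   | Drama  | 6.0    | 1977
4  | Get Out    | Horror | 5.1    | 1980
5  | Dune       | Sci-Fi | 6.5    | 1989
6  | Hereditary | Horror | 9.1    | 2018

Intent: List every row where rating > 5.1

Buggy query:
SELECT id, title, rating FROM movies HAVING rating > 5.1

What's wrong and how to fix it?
Bug: HAVING filters the output of aggregation, but this query has no GROUP BY and no aggregate functions, so SQLite rejects it (HAVING clause on a non-aggregate query); the condition here is per row

Fix: Use WHERE for row-level filtering

Corrected query:
SELECT id, title, rating FROM movies WHERE rating > 5.1

Result:
id | title      | rating
---+------------+-------
1  | The Matrix | 8.9   
3  | Whiplash   | 6     
5  | Dune       | 6.5   
6  | Hereditary | 9.1   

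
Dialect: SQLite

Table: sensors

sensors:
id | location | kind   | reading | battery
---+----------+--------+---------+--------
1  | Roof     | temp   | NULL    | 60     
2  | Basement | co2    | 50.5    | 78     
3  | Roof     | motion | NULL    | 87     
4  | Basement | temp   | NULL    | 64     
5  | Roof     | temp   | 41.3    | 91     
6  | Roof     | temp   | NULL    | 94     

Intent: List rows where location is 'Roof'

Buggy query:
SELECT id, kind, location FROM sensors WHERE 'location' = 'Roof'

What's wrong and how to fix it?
Bug: 'location' in single quotes is a string literal, not the column; the comparison is literal-vs-literal and never true

Fix: Remove the quotes around the column name (or use double quotes for an identifier)

Corrected query:
SELECT id, kind, location FROM sensors WHERE location = 'Roof'

Result:
id | kind   | location
---+--------+---------
1  | temp   | Roof    
3  | motion | Roof    
5  | temp   | Roof    
6  | temp   | Roof    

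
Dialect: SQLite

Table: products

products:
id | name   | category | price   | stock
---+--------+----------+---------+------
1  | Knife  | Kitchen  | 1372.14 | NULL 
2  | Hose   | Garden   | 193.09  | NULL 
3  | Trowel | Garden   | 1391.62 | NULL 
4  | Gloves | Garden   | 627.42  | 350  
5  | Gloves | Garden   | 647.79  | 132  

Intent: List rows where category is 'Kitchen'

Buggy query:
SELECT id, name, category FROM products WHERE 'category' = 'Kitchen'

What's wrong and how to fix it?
Bug: Single quotes denote string literals in SQL; the column name is being compared as a constant string

Fix: Remove the quotes around the column name (or use double quotes for an identifier)

Corrected query:
SELECT id, name, category FROM products WHERE category = 'Kitchen'

Result:
id | name  | category
---+-------+---------
1  | Knife | Kitchen 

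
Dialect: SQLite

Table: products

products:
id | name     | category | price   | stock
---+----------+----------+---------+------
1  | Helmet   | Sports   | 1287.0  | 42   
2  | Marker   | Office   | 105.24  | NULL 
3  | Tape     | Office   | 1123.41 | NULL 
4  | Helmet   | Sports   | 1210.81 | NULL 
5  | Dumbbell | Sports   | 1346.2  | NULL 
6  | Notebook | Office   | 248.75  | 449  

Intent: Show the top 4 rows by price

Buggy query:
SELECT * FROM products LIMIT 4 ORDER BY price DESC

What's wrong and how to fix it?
Bug: LIMIT must come after ORDER BY

Fix: Sort with ORDER BY, then apply LIMIT

Corrected query:
SELECT * FROM products ORDER BY price DESC LIMIT 4

Result:
id | name     | category | price   | stock
---+----------+----------+---------+------
5  | Dumbbell | Sports   | 1346.2  | NULL 
1  | Helmet   | Sports   | 1287    | 42   
4  | Helmet   | Sports   | 1210.81 | NULL 
3  | Tape     | Office   | 1123.41 | NULL 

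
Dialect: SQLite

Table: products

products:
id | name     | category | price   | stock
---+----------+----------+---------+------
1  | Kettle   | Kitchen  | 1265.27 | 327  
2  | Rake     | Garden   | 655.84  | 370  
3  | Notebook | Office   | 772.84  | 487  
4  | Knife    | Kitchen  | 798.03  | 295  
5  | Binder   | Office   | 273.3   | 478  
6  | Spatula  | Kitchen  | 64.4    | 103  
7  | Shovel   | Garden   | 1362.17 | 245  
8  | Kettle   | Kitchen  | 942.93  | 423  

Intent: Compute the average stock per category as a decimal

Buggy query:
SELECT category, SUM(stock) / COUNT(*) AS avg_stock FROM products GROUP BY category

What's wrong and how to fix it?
Bug: SUM(stock) and COUNT(*) are both integers; the division truncates the fractional part

Fix: Cast one side to REAL so the division keeps the fractional part

Corrected query:
SELECT category, SUM(stock) * 1.0 / COUNT(*) AS avg_stock FROM products GROUP BY category

Result:
category | avg_stock
---------+----------
Garden   | 307.5    
Kitchen  | 287      
Office   | 482.5    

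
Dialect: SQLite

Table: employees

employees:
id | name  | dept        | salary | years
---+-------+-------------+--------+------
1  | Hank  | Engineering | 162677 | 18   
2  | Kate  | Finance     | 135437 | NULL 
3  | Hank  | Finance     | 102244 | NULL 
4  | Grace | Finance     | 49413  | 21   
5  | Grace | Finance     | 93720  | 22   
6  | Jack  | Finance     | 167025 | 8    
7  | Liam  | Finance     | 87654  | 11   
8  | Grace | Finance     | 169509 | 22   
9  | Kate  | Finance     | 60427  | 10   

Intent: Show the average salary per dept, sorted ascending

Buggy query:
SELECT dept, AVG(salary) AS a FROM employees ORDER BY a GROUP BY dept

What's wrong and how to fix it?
Bug: ORDER BY appears before GROUP BY; SQL clause order requires GROUP BY first

Fix: Reorder: SELECT … FROM … GROUP BY … ORDER BY …

Corrected query:
SELECT dept, AVG(salary) AS a FROM employees GROUP BY dept ORDER BY a

Result:
dept        | a         
------------+-----------
Finance     | 108178.625
Engineering | 162677    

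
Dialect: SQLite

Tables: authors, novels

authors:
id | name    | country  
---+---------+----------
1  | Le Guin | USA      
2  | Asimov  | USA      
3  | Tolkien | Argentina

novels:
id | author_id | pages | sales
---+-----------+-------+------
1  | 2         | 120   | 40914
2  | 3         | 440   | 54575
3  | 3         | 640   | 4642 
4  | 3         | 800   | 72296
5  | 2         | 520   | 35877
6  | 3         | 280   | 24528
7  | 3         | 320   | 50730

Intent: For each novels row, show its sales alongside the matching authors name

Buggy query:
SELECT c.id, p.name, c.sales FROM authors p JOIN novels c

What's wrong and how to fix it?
Bug: JOIN with no ON clause produces a cartesian product; every novels row pairs with every authors row

Fix: Specify the join condition linking the foreign key to the parent id

Corrected query:
SELECT c.id, p.name, c.sales FROM authors p JOIN novels c ON c.author_id = p.id

Result:
id | name    | sales
---+---------+------
1  | Asimov  | 40914
2  | Tolkien | 54575
3  | Tolkien | 4642 
4  | Tolkien | 72296
5  | Asimov  | 35877
6  | Tolkien | 24528
7  | Tolkien | 50730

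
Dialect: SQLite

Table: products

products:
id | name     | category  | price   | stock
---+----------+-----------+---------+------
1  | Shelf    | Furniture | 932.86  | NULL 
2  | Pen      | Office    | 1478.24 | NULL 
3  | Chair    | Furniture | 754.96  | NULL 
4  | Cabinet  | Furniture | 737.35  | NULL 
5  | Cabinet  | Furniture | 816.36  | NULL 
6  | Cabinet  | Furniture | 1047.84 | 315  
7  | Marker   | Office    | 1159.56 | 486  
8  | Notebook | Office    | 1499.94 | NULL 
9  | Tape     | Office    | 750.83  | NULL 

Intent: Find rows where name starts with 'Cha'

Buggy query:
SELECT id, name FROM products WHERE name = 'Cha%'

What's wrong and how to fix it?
Bug: '=' compares the literal string including the % character; pattern matching needs LIKE

Fix: Replace '=' with LIKE so 'Cha%' is treated as a pattern

Corrected query:
SELECT id, name FROM products WHERE name LIKE 'Cha%'

Result:
id | name 
---+------
3  | Chair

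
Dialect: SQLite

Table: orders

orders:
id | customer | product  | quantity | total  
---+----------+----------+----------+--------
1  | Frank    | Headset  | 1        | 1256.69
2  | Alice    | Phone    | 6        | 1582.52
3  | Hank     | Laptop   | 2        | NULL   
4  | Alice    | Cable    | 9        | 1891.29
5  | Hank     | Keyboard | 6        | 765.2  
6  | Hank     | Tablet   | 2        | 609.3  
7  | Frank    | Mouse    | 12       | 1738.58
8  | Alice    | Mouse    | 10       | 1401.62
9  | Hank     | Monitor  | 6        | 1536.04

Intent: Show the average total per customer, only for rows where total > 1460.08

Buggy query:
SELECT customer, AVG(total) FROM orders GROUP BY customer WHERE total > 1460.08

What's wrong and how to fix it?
Bug: Row-level WHERE must come before GROUP BY in the clause order

Fix: Place WHERE between FROM and GROUP BY

Corrected query:
SELECT customer, AVG(total) FROM orders WHERE total > 1460.08 GROUP BY customer

Result:
customer | AVG(total)
---------+-----------
Alice    | 1736.905  
Frank    | 1738.58   
Hank     | 1536.04   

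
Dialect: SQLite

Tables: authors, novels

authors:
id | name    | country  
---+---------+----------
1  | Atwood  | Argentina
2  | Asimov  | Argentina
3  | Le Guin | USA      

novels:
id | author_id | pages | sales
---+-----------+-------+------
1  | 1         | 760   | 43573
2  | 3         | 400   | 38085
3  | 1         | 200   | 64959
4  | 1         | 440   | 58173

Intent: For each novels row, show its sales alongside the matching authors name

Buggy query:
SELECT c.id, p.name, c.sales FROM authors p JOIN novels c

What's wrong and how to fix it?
Bug: Missing join condition: each novels row is matched to all authors rows instead of just its own

Fix: Specify the join condition linking the foreign key to the parent id

Corrected query:
SELECT c.id, p.name, c.sales FROM authors p JOIN novels c ON c.author_id = p.id

Result:
id | name    | sales
---+---------+------
1  | Atwood  | 43573
2  | Le Guin | 38085
3  | Atwood  | 64959
4  | Atwood  | 58173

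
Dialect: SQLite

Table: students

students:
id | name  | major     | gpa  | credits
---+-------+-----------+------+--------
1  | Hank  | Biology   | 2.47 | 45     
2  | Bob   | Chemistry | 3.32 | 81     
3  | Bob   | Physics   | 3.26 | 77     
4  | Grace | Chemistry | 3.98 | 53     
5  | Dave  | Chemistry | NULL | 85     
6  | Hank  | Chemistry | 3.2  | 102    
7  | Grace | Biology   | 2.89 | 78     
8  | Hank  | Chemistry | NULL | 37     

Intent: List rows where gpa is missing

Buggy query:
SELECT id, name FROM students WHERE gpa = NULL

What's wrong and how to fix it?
Bug: Comparing to NULL with '=' never matches; NULL = NULL is unknown, not true

Fix: Replace '= NULL' with 'IS NULL'

Corrected query:
SELECT id, name FROM students WHERE gpa IS NULL

Result:
id | name
---+-----
5  | Dave
8  | Hank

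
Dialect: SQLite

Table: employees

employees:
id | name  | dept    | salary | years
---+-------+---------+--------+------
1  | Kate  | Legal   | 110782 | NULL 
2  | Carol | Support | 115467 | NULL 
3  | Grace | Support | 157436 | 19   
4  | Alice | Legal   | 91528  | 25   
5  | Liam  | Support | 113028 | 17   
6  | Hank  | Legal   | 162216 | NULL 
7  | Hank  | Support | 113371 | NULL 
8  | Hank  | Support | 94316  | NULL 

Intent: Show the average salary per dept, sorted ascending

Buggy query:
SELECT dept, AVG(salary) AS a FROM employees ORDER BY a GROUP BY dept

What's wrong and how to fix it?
Bug: ORDER BY appears before GROUP BY; SQL clause order requires GROUP BY first

Fix: Reorder: SELECT … FROM … GROUP BY … ORDER BY …

Corrected query:
SELECT dept, AVG(salary) AS a FROM employees GROUP BY dept ORDER BY a

Result:
dept    | a            
--------+--------------
Support | 118723.6     
Legal   | 121508.666667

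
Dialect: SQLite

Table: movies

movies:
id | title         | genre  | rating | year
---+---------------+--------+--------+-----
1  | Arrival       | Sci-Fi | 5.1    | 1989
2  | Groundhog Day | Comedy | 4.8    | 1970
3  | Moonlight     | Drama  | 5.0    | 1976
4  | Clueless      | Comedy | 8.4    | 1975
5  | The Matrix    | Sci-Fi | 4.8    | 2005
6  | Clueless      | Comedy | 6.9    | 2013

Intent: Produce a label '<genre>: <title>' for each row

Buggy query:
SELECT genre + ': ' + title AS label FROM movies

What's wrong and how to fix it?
Bug: SQLite uses || for string concatenation; + coerces text to numbers (yielding 0)

Fix: Replace + with || to concatenate text

Corrected query:
SELECT genre || ': ' || title AS label FROM movies

Result:
label                
---------------------
Sci-Fi: Arrival      
Comedy: Groundhog Day
Drama: Moonlight     
Comedy: Clueless     
Sci-Fi: The Matrix   
Comedy: Clueless     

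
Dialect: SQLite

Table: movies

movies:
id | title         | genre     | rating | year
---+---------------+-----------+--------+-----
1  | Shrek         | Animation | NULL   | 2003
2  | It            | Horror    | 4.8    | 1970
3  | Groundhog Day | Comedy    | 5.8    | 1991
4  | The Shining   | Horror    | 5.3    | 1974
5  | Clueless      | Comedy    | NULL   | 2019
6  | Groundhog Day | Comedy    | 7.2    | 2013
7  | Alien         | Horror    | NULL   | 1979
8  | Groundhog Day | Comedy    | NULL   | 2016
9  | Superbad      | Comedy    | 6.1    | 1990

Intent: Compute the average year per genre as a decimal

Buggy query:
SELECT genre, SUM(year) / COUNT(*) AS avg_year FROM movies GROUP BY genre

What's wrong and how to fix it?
Bug: SUM(year) and COUNT(*) are both integers; the division truncates the fractional part

Fix: Cast one side to REAL so the division keeps the fractional part

Corrected query:
SELECT genre, SUM(year) * 1.0 / COUNT(*) AS avg_year FROM movies GROUP BY genre

Result:
genre     | avg_year   
----------+------------
Animation | 2003       
Comedy    | 2005.8     
Horror    | 1974.333333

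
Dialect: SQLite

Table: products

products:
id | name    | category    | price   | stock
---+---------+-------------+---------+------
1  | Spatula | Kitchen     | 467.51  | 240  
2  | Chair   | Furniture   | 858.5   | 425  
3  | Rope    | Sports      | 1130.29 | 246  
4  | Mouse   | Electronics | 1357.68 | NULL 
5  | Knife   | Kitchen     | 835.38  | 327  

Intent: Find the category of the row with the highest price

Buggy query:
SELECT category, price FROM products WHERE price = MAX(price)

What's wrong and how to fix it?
Bug: WHERE is evaluated per row; an aggregate over the whole table isn't defined there

Fix: Use a subquery: WHERE price = (SELECT MAX(price) FROM products)

Corrected query:
SELECT category, price FROM products WHERE price = (SELECT MAX(price) FROM products)

Result:
category    | price  
------------+--------
Electronics | 1357.68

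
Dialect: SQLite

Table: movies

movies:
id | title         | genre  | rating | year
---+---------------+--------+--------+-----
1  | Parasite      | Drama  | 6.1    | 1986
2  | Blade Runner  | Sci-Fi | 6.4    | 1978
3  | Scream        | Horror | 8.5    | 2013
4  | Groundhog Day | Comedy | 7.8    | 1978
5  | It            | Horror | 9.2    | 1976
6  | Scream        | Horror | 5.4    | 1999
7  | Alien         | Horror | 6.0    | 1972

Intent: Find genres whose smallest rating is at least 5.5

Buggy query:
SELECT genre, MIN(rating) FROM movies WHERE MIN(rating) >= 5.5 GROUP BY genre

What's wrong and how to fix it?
Bug: Aggregates like MIN are computed per group after WHERE runs

Fix: Use HAVING for the per-group MIN condition

Corrected query:
SELECT genre, MIN(rating) FROM movies GROUP BY genre HAVING MIN(rating) >= 5.5

Result:
genre  | MIN(rating)
-------+------------
Comedy | 7.8        
Drama  | 6.1        
Sci-Fi | 6.4        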